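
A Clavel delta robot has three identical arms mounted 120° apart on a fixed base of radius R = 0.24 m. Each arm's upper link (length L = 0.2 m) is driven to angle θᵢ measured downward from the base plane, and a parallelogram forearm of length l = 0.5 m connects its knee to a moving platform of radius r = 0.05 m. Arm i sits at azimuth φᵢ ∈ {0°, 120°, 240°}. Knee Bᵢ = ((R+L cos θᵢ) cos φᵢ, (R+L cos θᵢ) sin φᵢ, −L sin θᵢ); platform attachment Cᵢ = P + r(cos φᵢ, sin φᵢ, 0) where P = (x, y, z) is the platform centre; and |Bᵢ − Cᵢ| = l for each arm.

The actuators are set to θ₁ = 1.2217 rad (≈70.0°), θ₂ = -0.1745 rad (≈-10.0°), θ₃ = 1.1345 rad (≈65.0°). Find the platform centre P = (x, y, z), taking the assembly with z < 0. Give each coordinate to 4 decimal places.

(-0.1295, 0.1903, -0.4396)

S1 = (0.2584·cos0.0°, 0.2584·sin0.0°, -0.1879) = (0.2584, 0.0000, -0.1879)
S2 = (0.3870·cos120.0°, 0.3870·sin120.0°, 0.0347) = (-0.1935, 0.3351, 0.0347)
S3 = (0.2745·cos240.0°, 0.2745·sin240.0°, -0.1813) = (-0.1373, -0.2377, -0.1813)
subtract pairs → two planes through P
linear system: -0.9038x+0.6702y = 0.0489−0.4453z; -0.7913x+-0.4755y = 0.0061−0.0133z
det = 0.9601;  x = -0.0285+0.2299z,  y = 0.0345+-0.3545z
quadratic in z: (1.1785)z²+(0.2195)z+(-0.1312)=0, √Δ=0.8165 → z ∈ {-0.4396, 0.2533}; z = -0.4396 (taking z<0)
x = -0.1295, y = 0.1903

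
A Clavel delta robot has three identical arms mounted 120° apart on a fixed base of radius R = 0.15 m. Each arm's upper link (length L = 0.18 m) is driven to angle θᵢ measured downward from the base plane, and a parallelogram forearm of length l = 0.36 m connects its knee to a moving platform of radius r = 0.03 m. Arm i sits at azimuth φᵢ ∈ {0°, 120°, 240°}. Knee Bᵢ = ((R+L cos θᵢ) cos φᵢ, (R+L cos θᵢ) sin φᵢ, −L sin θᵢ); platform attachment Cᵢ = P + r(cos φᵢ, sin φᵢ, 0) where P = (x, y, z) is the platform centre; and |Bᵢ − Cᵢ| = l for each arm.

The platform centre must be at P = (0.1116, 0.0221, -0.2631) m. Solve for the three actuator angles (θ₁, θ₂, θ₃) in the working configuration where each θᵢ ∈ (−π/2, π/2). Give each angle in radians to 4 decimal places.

φ1=0.0° → target in arm frame (0.1116, 0.0221)
  A=0.0084, B=-0.2631, C=(l²−L²−A²−y'²−z²)/(2L)=0.0762
  θ1 = atan2(B,A) + arccos(C/0.2632) = -0.2616
rotate P by −φ2: (-0.0367, -0.1077, -0.2631)
  e−x'=0.1567;  (l²−L²−(e−x')²−y'²−z²)/2L = -0.0227
  √(A²+B²)=0.3062;  θ2 = -1.0337+1.6449 ≈ 0.6112
φ3=240.0° → target in arm frame (-0.0749, 0.0856)
  A=0.1949, B=-0.2631, C=(l²−L²−A²−y'²−z²)/(2L)=-0.0482
  γ=atan2(-0.2631,0.1949)=-0.9331;  ψ=arccos(-0.1472)=1.7185;  θ3=γ+ψ≈0.7854

θ₁ = -0.2616, θ₂ = 0.6112, θ₃ = 0.7854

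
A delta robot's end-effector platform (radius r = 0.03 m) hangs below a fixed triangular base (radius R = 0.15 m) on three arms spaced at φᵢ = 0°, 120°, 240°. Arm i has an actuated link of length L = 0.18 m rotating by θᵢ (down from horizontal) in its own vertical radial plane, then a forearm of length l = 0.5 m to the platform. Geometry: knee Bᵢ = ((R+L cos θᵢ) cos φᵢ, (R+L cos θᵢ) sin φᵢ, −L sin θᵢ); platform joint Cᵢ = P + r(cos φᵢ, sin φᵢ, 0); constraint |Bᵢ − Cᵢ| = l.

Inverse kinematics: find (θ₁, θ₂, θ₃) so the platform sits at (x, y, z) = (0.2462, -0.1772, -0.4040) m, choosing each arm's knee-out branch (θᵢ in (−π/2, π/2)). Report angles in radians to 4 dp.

rotate P by −φ1: (0.2462, -0.1772, -0.4040)
  A=-0.1262, B=-0.4040, C=(l²−L²−A²−y'²−z²)/(2L)=0.0196
  γ=atan2(-0.4040,-0.1262)=-1.8736;  ψ=arccos(0.0463)=1.5245;  θ1=γ+ψ≈-0.3491
rotate P by −φ2: (-0.2766, -0.1246, -0.4040)
  e−x'=0.3966;  (l²−L²−(e−x')²−y'²−z²)/2L = -0.3289
  √(A²+B²)=0.5661;  θ2 = -0.7947+2.1907 ≈ 1.3960
rotate P by −φ3: (0.0304, 0.3018, -0.4040)
  A cos θ + B sin θ = C:  0.0896·cos θ + -0.4040·sin θ = -0.1243
  √(A²+B²)=0.4138;  θ3 = -1.3525+1.8758 ≈ 0.5234

θ₁ = -0.3491, θ₂ = 1.3960, θ₃ = 0.5234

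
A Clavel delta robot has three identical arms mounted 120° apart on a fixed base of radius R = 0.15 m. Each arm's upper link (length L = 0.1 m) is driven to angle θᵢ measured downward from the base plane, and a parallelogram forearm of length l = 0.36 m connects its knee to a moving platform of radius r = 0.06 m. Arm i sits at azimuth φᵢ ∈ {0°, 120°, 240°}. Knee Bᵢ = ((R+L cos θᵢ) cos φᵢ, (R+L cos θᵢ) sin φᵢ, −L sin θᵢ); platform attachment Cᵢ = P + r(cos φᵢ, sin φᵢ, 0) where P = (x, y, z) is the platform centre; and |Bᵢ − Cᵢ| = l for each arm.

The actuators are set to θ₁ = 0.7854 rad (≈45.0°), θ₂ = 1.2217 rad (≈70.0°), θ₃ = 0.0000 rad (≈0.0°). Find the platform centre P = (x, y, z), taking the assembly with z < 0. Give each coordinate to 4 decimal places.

S1 = (0.1607·cos0.0°, 0.1607·sin0.0°, -0.0707) = (0.1607, 0.0000, -0.0707)
S2 = (0.1242·cos120.0°, 0.1242·sin120.0°, -0.0940) = (-0.0621, 0.1076, -0.0940)
φ3=240.0°: virtual centre (-0.0950, -0.1645, 0.0000), radius l
subtract pairs → two planes through P
linear system: -0.4456x+0.2151y = -0.0066−-0.0465z; -0.5114x+-0.3291y = 0.0053−0.1414z
det = 0.2567;  x = 0.0040+0.0589z,  y = -0.0222+0.3382z
sphere 1 gives Az²+Bz+C=0 with A=1.1179, B=0.1079, C=-0.0995;  B²−4AC=0.4568;  roots -0.3506, 0.2540;  negative root z = -0.3506
x = -0.0166, y = -0.1408

(-0.0166, -0.1408, -0.3506)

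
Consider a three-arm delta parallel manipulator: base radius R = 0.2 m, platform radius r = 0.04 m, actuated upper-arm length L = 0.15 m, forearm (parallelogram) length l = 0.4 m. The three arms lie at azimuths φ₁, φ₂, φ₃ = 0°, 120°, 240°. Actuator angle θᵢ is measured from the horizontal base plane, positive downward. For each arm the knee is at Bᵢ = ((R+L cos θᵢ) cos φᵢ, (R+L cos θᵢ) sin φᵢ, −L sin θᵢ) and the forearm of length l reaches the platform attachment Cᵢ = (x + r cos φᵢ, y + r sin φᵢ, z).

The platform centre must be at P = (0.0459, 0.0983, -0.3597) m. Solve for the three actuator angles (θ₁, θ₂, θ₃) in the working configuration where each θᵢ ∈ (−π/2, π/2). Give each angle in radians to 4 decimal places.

rotate P by −φ1: (0.0459, 0.0983, -0.3597)
  A=0.1141, B=-0.3597, C=(l²−L²−A²−y'²−z²)/(2L)=-0.0486
  √(A²+B²)=0.3774;  θ1 = -1.2636+1.6998 ≈ 0.4362
rotate P by −φ2: (0.0622, -0.0889, -0.3597)
  A=0.0978, B=-0.3597, C=(l²−L²−A²−y'²−z²)/(2L)=-0.0312
  γ=atan2(-0.3597,0.0978)=-1.3053;  ψ=arccos(-0.0837)=1.6546;  θ2=γ+ψ≈0.3493
arm 3 (φ=240.0°): x'=-0.1081, y'=-0.0094
  e−x'=0.2681;  (l²−L²−(e−x')²−y'²−z²)/2L = -0.2128
  γ=atan2(-0.3597,0.2681)=-0.9303;  ψ=arccos(-0.4744)=2.0650;  θ3=γ+ψ≈1.1347

θ₁ = 0.4362, θ₂ = 0.3493, θ₃ = 1.1347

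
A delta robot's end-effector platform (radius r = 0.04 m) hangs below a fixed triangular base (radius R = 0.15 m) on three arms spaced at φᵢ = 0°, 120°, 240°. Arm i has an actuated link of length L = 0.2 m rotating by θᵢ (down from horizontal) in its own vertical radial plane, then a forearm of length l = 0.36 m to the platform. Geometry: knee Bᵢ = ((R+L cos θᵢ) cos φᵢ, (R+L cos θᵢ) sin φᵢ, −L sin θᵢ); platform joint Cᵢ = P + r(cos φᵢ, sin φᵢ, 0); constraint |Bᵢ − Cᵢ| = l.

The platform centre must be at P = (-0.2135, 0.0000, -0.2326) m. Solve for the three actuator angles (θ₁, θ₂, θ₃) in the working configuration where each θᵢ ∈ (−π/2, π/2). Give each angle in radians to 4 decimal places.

arm 1 (φ=0.0°): x'=-0.2135, y'=0.0000
  A=0.3235, B=-0.2326, C=(l²−L²−A²−y'²−z²)/(2L)=-0.1729
  √(A²+B²)=0.3984;  θ1 = -0.6234+2.0196 ≈ 1.3963
arm 2 (φ=120.0°): x'=0.1067, y'=0.1849
  e−x'=0.0033;  (l²−L²−(e−x')²−y'²−z²)/2L = 0.0032
  √(A²+B²)=0.2326;  θ2 = -1.5568+1.5568 ≈ 0.0000
arm 3 (φ=240.0°): x'=0.1068, y'=-0.1849
  A cos θ + B sin θ = C:  0.0032·cos θ + -0.2326·sin θ = 0.0032
  √(A²+B²)=0.2326;  θ3 = -1.5568+1.5568 ≈ 0.0000

θ₁ = 1.3963, θ₂ = 0.0000, θ₃ = 0.0000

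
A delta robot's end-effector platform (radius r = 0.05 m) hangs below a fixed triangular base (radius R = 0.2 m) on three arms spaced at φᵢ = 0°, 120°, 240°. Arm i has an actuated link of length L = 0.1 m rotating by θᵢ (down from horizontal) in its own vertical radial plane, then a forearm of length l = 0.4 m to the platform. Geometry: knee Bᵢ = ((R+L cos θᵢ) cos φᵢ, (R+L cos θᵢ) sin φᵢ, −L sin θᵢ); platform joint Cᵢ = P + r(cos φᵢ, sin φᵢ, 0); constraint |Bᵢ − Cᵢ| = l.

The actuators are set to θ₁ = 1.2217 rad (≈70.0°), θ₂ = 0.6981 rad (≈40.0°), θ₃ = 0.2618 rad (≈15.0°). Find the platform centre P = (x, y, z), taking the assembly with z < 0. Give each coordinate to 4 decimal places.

φ1=0.0°: virtual centre (0.1842, 0.0000, -0.0940), radius l
arm 2 at φ=120.0°: (R−r)+L cos θ2 = 0.2266;  centre 2 = (-0.1133, 0.1962, -0.0643)
centre 3 = (0.2466·cos240.0°, 0.2466·sin240.0°, -0.0259) = (-0.1233, -0.2136, -0.0259)
subtract pairs → two planes through P
plane₁₂: -0.5950x+0.3925y+0.0594z = 0.0127
Cramer: x(z) = -0.0258+0.1590z;  y(z) = -0.0067+0.0898z
sphere 1 gives Az²+Bz+C=0 with A=1.0334, B=0.1199, C=-0.1070;  B²−4AC=0.4568;  roots -0.3851, 0.2690;  negative root z = -0.3851
x = -0.0870, y = -0.0413

(-0.0870, -0.0413, -0.3851)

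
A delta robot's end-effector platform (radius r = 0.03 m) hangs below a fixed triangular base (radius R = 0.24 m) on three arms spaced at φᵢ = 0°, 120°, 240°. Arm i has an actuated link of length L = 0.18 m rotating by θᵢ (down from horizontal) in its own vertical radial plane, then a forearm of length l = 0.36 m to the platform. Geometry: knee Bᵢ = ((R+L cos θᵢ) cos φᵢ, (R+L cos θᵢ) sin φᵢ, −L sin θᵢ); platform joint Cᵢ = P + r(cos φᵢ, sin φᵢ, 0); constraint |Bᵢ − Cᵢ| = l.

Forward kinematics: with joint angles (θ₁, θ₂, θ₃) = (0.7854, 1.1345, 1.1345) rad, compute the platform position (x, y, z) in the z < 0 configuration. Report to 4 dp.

arm 1 at φ=0.0°: (R−r)+L cos θ1 = 0.3373;  S1 = (0.3373, 0.0000, -0.1273)
S2 = (0.2861·cos120.0°, 0.2861·sin120.0°, -0.1631) = (-0.1430, 0.2477, -0.1631)
φ3=240.0°: virtual centre (-0.1430, -0.2477, -0.1631), radius l
|S₂|²−|S₁|² = -0.0215;  |S₃|²−|S₁|² = -0.0215
linear system: -0.9606x+0.4955y = -0.0215−-0.0717z; -0.9606x+-0.4955y = -0.0215−-0.0717z
Cramer: x(z) = 0.0224-0.0747z;  y(z) = 0.0000+0.0000z
sphere 1 gives Az²+Bz+C=0 with A=1.0056, B=0.3016, C=-0.0142;  B²−4AC=0.1482;  roots -0.3414, 0.0415;  negative root z = -0.3414
x = 0.0479, y = 0.0000

(0.0479, 0.0000, -0.3414)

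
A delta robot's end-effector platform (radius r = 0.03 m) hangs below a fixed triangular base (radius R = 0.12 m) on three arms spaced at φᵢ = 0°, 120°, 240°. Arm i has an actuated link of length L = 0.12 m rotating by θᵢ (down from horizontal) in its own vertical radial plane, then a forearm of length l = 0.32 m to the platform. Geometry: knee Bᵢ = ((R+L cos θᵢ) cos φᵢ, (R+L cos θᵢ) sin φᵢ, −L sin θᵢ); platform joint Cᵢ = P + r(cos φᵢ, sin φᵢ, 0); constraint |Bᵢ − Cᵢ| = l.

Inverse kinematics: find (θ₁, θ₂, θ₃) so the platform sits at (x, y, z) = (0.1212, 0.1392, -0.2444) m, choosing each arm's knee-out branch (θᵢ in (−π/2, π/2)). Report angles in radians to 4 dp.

φ1=0.0° → target in arm frame (0.1212, 0.1392)
  A=-0.0312, B=-0.2444, C=(l²−L²−A²−y'²−z²)/(2L)=0.0330
  γ=atan2(-0.2444,-0.0312)=-1.6978;  ψ=arccos(0.1339)=1.4365;  θ1=γ+ψ≈-0.2613
φ2=120.0° → target in arm frame (0.0600, -0.1746)
  A=0.0300, B=-0.2444, C=(l²−L²−A²−y'²−z²)/(2L)=-0.0129
  √(A²+B²)=0.2462;  θ2 = -1.4485+1.6234 ≈ 0.1749
φ3=240.0° → target in arm frame (-0.1812, 0.0354)
  e−x'=0.2712;  (l²−L²−(e−x')²−y'²−z²)/2L = -0.1938
  γ=atan2(-0.2444,0.2712)=-0.7336;  ψ=arccos(-0.5308)=2.1304;  θ3=γ+ψ≈1.3968

θ₁ = -0.2613, θ₂ = 0.1749, θ₃ = 1.3968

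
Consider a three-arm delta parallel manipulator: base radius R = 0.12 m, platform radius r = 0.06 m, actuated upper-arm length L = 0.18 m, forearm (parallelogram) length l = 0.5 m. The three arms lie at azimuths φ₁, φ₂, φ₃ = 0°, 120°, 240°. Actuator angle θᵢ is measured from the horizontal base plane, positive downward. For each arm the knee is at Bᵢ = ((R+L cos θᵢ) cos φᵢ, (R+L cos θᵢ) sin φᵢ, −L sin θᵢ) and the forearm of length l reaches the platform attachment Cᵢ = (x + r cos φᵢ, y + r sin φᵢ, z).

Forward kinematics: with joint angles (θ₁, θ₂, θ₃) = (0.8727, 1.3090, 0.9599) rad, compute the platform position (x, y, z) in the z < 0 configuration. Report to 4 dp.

(0.0775, -0.0939, -0.6191)

S1 = (0.1757·cos0.0°, 0.1757·sin0.0°, -0.1379) = (0.1757, 0.0000, -0.1379)
φ2=120.0°: virtual centre (-0.0533, 0.0923, -0.1739), radius l
φ3=240.0°: virtual centre (-0.0816, -0.1414, -0.1474), radius l
eliminate P² terms by subtracting sphere 1 from 2 and 3
plane₁₂: -0.4580x+0.1846y+-0.0719z = -0.0083
det = 0.2245;  x = 0.0117+-0.1063z,  y = -0.0160+0.1260z
quadratic in z: (1.0272)z²+(0.3066)z+(-0.2038)=0, √Δ=0.9651 → z ∈ {-0.6191, 0.3205}; z = -0.6191 (taking z<0)
x = 0.0775, y = -0.0939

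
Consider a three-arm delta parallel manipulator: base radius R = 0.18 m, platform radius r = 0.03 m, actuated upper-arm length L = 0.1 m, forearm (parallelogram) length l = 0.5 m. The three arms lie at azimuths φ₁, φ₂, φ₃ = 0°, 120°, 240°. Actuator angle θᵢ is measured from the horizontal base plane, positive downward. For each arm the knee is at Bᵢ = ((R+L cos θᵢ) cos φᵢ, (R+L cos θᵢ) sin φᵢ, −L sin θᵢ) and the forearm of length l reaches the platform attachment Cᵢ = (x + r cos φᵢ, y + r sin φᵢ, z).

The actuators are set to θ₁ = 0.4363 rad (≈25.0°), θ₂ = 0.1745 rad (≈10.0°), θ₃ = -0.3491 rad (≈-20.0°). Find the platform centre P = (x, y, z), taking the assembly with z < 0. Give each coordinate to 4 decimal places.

φ1=0.0°: virtual centre (0.2406, 0.0000, -0.0423), radius l
φ2=120.0°: virtual centre (-0.1242, 0.2152, -0.0174), radius l
φ3=240.0°: virtual centre (-0.1220, -0.2113, 0.0342), radius l
eliminate P² terms by subtracting sphere 1 from 2 and 3
plane₁₂: -0.7297x+0.4304y+0.0498z = 0.0024
Cramer: x(z) = -0.0023+0.1400z;  y(z) = 0.0016+0.1217z
sphere 1 gives Az²+Bz+C=0 with A=1.0344, B=0.0169, C=-0.1892;  B²−4AC=0.7831;  roots -0.4359, 0.4196;  negative root z = -0.4359
x = -0.0633, y = -0.0515

(-0.0633, -0.0515, -0.4359)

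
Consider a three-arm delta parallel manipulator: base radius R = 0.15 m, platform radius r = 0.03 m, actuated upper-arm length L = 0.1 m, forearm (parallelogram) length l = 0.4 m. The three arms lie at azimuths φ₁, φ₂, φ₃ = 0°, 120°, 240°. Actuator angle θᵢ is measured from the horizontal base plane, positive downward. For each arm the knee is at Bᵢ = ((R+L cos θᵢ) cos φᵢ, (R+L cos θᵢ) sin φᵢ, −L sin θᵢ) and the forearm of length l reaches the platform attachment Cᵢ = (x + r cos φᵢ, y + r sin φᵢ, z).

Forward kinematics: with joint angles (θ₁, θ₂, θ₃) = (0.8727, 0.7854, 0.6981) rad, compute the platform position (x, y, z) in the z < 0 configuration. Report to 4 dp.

S1 = (0.1843·cos0.0°, 0.1843·sin0.0°, -0.0766) = (0.1843, 0.0000, -0.0766)
φ2=120.0°: virtual centre (-0.0954, 0.1652, -0.0707), radius l
S3 = (0.1966·cos240.0°, 0.1966·sin240.0°, -0.0643) = (-0.0983, -0.1703, -0.0643)
|S₂|²−|S₁|² = 0.0015;  |S₃|²−|S₁|² = 0.0030
linear system: -0.5593x+0.3303y = 0.0015−0.0118z; -0.5652x+-0.3405y = 0.0030−0.0247z
Cramer: x(z) = -0.0040+0.0322z;  y(z) = -0.0021+0.0189z
into |P−S₁|² = l²: 1.0014z² + 0.1410z + -0.1187 = 0;  Δ = 0.4953;  z = -0.4218 or 0.2810 → z<0 root = -0.4218
x = -0.0176, y = -0.0100

(-0.0176, -0.0100, -0.4218)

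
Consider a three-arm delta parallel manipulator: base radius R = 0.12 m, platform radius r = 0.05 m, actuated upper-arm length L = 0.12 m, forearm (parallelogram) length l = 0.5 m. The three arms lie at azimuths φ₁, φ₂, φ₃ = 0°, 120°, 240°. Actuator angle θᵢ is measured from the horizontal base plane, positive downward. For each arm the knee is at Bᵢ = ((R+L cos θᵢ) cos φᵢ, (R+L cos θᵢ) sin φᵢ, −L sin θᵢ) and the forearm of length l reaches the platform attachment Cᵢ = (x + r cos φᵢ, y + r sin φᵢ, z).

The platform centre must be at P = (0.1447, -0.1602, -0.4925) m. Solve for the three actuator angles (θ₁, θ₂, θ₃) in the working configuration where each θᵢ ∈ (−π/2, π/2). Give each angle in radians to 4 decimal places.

θ₁ = 0.1747, θ₂ = 1.2218, θ₃ = 0.4363

φ1=0.0° → target in arm frame (0.1447, -0.1602)
  A=-0.0747, B=-0.4925, C=(l²−L²−A²−y'²−z²)/(2L)=-0.1592
  γ=atan2(-0.4925,-0.0747)=-1.7213;  ψ=arccos(-0.3195)=1.8960;  θ1=γ+ψ≈0.1747
rotate P by −φ2: (-0.2111, -0.0452, -0.4925)
  e−x'=0.2811;  (l²−L²−(e−x')²−y'²−z²)/2L = -0.3667
  γ=atan2(-0.4925,0.2811)=-1.0522;  ψ=arccos(-0.6467)=2.2740;  θ2=γ+ψ≈1.2218
φ3=240.0° → target in arm frame (0.0664, 0.2054)
  A=0.0036, B=-0.4925, C=(l²−L²−A²−y'²−z²)/(2L)=-0.2049
  γ=atan2(-0.4925,0.0036)=-1.5635;  ψ=arccos(-0.4159)=1.9998;  θ3=γ+ψ≈0.4363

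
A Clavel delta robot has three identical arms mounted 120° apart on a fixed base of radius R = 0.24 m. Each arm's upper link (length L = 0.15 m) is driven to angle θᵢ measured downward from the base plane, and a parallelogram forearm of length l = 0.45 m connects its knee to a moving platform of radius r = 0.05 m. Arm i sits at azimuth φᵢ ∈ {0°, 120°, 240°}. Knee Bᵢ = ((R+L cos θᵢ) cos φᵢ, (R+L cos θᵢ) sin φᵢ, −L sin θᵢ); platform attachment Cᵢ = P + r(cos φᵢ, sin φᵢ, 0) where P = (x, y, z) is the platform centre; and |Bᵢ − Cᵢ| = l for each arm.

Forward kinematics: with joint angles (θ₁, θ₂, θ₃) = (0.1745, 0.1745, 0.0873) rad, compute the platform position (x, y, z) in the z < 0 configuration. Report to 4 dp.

(-0.0044, -0.0076, -0.3183)

O1 = (0.3377·cos0.0°, 0.3377·sin0.0°, -0.0260) = (0.3377, 0.0000, -0.0260)
O2 = (0.3377·cos120.0°, 0.3377·sin120.0°, -0.0260) = (-0.1689, 0.2925, -0.0260)
arm 3 at φ=240.0°: ρ3 = 0.3394;  O3 = (-0.1697, -0.2940, -0.0131)
eliminate P² terms by subtracting sphere 1 from 2 and 3
[-1.0132 0.5850 0.0000]·P = 0.0000;  [-1.0149 -0.5879 0.0259]·P = 0.0006
det = 1.1893;  x = -0.0003+0.0128z,  y = -0.0006+0.0221z
quadratic in z: (1.0007)z²+(0.0434)z+(-0.0875)=0, √Δ=0.5936 → z ∈ {-0.3183, 0.2749}; z = -0.3183 (taking z<0)
x = -0.0044, y = -0.0076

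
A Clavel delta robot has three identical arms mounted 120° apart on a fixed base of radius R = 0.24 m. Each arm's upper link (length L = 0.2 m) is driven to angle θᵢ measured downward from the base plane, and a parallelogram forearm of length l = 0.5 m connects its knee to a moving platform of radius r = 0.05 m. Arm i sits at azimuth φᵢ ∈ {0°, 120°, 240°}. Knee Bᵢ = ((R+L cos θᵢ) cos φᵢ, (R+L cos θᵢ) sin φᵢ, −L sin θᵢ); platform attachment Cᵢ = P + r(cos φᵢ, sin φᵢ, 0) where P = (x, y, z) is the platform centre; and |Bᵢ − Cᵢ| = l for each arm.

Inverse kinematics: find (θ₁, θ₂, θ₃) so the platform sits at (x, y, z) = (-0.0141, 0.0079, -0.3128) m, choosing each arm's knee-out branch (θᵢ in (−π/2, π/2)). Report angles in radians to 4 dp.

arm 1 (φ=0.0°): x'=-0.0141, y'=0.0079
  A=0.2041, B=-0.3128, C=(l²−L²−A²−y'²−z²)/(2L)=0.1761
  √(A²+B²)=0.3735;  θ1 = -0.9927+1.0798 ≈ 0.0872
rotate P by −φ2: (0.0139, 0.0083, -0.3128)
  A cos θ + B sin θ = C:  0.1761·cos θ + -0.3128·sin θ = 0.2027
  γ=atan2(-0.3128,0.1761)=-1.0580;  ψ=arccos(0.5646)=0.9708;  θ2=γ+ψ≈-0.0872
arm 3 (φ=240.0°): x'=0.0002, y'=-0.0162
  e−x'=0.1898;  (l²−L²−(e−x')²−y'²−z²)/2L = 0.1897
  γ=atan2(-0.3128,0.1898)=-1.0254;  ψ=arccos(0.5184)=1.0258;  θ3=γ+ψ≈0.0003

θ₁ = 0.0872, θ₂ = -0.0872, θ₃ = 0.0003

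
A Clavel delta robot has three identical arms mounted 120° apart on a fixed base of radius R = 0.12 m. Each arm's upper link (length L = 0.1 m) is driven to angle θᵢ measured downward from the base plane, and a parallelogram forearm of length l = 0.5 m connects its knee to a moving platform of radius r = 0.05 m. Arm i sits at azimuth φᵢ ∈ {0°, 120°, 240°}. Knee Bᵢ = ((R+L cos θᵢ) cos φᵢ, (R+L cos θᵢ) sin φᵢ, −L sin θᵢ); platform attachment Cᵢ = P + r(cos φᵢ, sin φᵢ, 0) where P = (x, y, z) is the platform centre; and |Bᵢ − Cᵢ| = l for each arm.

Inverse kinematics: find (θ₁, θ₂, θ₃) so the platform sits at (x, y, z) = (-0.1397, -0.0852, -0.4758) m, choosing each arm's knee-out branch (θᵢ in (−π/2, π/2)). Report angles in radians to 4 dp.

arm 1 (φ=0.0°): x'=-0.1397, y'=-0.0852
  A cos θ + B sin θ = C:  0.2097·cos θ + -0.4758·sin θ = -0.1881
  √(A²+B²)=0.5200;  θ1 = -1.1557+1.9409 ≈ 0.7853
arm 2 (φ=120.0°): x'=-0.0039, y'=0.1636
  A=0.0739, B=-0.4758, C=(l²−L²−A²−y'²−z²)/(2L)=-0.0931
  θ2 = atan2(B,A) + arccos(C/0.4815) = 0.3486
φ3=240.0° → target in arm frame (0.1436, -0.0784)
  e−x'=-0.0736;  (l²−L²−(e−x')²−y'²−z²)/2L = 0.0102
  γ=atan2(-0.4758,-0.0736)=-1.7243;  ψ=arccos(0.0213)=1.5495;  θ3=γ+ψ≈-0.1748

θ₁ = 0.7853, θ₂ = 0.3486, θ₃ = -0.1748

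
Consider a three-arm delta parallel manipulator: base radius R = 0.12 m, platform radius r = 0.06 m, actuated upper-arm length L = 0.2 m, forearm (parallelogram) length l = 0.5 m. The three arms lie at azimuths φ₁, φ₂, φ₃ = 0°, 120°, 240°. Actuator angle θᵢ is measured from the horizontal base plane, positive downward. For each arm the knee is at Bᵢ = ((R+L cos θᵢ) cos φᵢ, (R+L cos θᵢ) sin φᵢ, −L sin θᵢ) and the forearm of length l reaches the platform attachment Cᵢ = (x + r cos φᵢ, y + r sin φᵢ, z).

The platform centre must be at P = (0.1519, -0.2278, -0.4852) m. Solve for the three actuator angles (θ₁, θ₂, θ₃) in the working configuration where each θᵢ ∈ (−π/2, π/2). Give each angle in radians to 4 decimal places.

φ1=0.0° → target in arm frame (0.1519, -0.2278)
  e−x'=-0.0919;  (l²−L²−(e−x')²−y'²−z²)/2L = -0.2144
  θ1 = atan2(B,A) + arccos(C/0.4938) = 0.2619
arm 2 (φ=120.0°): x'=-0.2732, y'=-0.0176
  A=0.3332, B=-0.4852, C=(l²−L²−A²−y'²−z²)/(2L)=-0.3419
  γ=atan2(-0.4852,0.3332)=-0.9690;  ψ=arccos(-0.5809)=2.1906;  θ2=γ+ψ≈1.2217
φ3=240.0° → target in arm frame (0.1213, 0.2454)
  A=-0.0613, B=-0.4852, C=(l²−L²−A²−y'²−z²)/(2L)=-0.2236
  γ=atan2(-0.4852,-0.0613)=-1.6965;  ψ=arccos(-0.4571)=2.0456;  θ3=γ+ψ≈0.3490

θ₁ = 0.2619, θ₂ = 1.2217, θ₃ = 0.3490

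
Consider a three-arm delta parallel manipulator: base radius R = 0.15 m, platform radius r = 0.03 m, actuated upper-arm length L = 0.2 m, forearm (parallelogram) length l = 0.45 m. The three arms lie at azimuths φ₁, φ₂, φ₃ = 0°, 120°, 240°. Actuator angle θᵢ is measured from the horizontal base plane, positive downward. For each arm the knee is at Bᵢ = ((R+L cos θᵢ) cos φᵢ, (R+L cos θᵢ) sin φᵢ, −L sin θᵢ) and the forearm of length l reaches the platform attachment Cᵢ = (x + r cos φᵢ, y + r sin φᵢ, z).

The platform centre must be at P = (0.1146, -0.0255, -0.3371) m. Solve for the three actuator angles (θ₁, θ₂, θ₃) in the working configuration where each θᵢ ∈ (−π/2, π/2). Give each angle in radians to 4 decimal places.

arm 1 (φ=0.0°): x'=0.1146, y'=-0.0255
  A=0.0054, B=-0.3371, C=(l²−L²−A²−y'²−z²)/(2L)=0.1205
  γ=atan2(-0.3371,0.0054)=-1.5548;  ψ=arccos(0.3573)=1.2054;  θ1=γ+ψ≈-0.3494
arm 2 (φ=120.0°): x'=-0.0794, y'=-0.0865
  A cos θ + B sin θ = C:  0.1994·cos θ + -0.3371·sin θ = 0.0041
  γ=atan2(-0.3371,0.1994)=-1.0367;  ψ=arccos(0.0104)=1.5604;  θ2=γ+ψ≈0.5237
rotate P by −φ3: (-0.0352, 0.1120, -0.3371)
  A=0.1552, B=-0.3371, C=(l²−L²−A²−y'²−z²)/(2L)=0.0306
  √(A²+B²)=0.3711;  θ3 = -1.1393+1.4883 ≈ 0.3490

θ₁ = -0.3494, θ₂ = 0.5237, θ₃ = 0.3490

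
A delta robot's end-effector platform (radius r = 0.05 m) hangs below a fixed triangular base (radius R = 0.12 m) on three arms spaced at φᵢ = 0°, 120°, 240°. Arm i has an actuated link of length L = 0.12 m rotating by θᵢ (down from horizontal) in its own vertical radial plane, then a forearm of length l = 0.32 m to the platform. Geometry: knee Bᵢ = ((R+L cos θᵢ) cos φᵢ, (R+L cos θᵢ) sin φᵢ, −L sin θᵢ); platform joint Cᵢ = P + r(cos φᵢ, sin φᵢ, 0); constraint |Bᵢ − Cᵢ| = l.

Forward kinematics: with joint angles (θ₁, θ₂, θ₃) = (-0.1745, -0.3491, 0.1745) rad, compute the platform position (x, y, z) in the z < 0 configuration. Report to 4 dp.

(0.0095, 0.0451, -0.2408)

φ1=0.0°: virtual centre (0.1882, 0.0000, 0.0208), radius l
S2 = (0.1828·cos120.0°, 0.1828·sin120.0°, 0.0410) = (-0.0914, 0.1583, 0.0410)
S3 = (0.1882·cos240.0°, 0.1882·sin240.0°, -0.0208) = (-0.0941, -0.1630, -0.0208)
subtract pairs → two planes through P
plane₁₂: -0.5591x+0.3166y+0.0404z = -0.0008
det = 0.3609;  x = 0.0007+-0.0366z,  y = -0.0012+-0.1923z
sphere 1 gives Az²+Bz+C=0 with A=1.0383, B=-0.0275, C=-0.0668;  B²−4AC=0.2782;  roots -0.2408, 0.2672;  negative root z = -0.2408
x = 0.0095, y = 0.0451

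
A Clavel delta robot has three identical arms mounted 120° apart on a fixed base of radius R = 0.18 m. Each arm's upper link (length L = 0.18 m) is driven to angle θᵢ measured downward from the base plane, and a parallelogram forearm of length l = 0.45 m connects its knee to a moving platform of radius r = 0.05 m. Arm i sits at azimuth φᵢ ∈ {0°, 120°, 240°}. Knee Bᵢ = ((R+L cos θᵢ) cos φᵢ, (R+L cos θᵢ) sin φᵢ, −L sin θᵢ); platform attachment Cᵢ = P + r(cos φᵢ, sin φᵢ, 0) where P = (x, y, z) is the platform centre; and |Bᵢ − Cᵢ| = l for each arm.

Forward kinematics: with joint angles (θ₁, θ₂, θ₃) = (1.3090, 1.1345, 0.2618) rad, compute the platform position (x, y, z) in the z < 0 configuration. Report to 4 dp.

O1 = (0.1766·cos0.0°, 0.1766·sin0.0°, -0.1739) = (0.1766, 0.0000, -0.1739)
arm 2 at φ=120.0°: ρ2 = 0.2061;  O2 = (-0.1030, 0.1785, -0.1631)
arm 3 at φ=240.0°: ρ3 = 0.3039;  O3 = (-0.1519, -0.2632, -0.0466)
subtract pairs → two planes through P
[-0.5592 0.3569 0.0215]·P = 0.0077;  [-0.6570 -0.5263 0.2546]·P = 0.0331
Cramer: x(z) = -0.0300+0.1932z;  y(z) = -0.0255+0.2425z
sphere 1 gives Az²+Bz+C=0 with A=1.0961, B=0.2556, C=-0.1290;  B²−4AC=0.6307;  roots -0.4789, 0.2457;  negative root z = -0.4789
x = -0.1225, y = -0.1416

(-0.1225, -0.1416, -0.4789)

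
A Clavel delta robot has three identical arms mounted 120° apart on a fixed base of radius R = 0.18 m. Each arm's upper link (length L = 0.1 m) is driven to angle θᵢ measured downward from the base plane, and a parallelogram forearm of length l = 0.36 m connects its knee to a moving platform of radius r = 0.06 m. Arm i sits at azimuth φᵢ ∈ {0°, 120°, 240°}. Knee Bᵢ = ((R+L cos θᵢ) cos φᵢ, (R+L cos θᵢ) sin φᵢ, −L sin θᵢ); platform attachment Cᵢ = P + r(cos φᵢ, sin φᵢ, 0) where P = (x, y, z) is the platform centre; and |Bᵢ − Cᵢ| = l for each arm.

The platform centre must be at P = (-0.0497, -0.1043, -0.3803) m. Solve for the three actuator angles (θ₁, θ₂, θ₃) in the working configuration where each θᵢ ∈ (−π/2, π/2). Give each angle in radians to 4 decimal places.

θ₁ = 1.3094, θ₂ = 1.3968, θ₃ = 0.3494

arm 1 (φ=0.0°): x'=-0.0497, y'=-0.1043
  A cos θ + B sin θ = C:  0.1697·cos θ + -0.3803·sin θ = -0.3235
  γ=atan2(-0.3803,0.1697)=-1.1511;  ψ=arccos(-0.7769)=2.4605;  θ1=γ+ψ≈1.3094
arm 2 (φ=120.0°): x'=-0.0655, y'=0.0952
  A=0.1855, B=-0.3803, C=(l²−L²−A²−y'²−z²)/(2L)=-0.3425
  γ=atan2(-0.3803,0.1855)=-1.1170;  ψ=arccos(-0.8094)=2.5139;  θ2=γ+ψ≈1.3968
φ3=240.0° → target in arm frame (0.1152, 0.0091)
  e−x'=0.0048;  (l²−L²−(e−x')²−y'²−z²)/2L = -0.1257
  θ3 = atan2(B,A) + arccos(C/0.3803) = 0.3494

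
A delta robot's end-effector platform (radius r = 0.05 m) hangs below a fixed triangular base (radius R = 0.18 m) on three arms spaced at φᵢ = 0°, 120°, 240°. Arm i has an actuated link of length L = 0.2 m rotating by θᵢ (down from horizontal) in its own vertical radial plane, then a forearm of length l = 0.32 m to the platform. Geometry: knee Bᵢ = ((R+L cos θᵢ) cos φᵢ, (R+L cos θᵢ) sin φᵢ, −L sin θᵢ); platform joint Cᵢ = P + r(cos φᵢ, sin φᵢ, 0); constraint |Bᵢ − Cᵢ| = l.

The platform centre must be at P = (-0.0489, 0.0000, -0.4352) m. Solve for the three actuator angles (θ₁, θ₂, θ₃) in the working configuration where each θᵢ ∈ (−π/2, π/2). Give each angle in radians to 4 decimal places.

arm 1 (φ=0.0°): x'=-0.0489, y'=0.0000
  A cos θ + B sin θ = C:  0.1789·cos θ + -0.4352·sin θ = -0.3975
  γ=atan2(-0.4352,0.1789)=-1.1808;  ψ=arccos(-0.8448)=2.5770;  θ1=γ+ψ≈1.3962
φ2=120.0° → target in arm frame (0.0244, 0.0423)
  e−x'=0.1056;  (l²−L²−(e−x')²−y'²−z²)/2L = -0.3498
  √(A²+B²)=0.4478;  θ2 = -1.3329+2.4674 ≈ 1.1345
φ3=240.0° → target in arm frame (0.0245, -0.0423)
  e−x'=0.1055;  (l²−L²−(e−x')²−y'²−z²)/2L = -0.3498
  θ3 = atan2(B,A) + arccos(C/0.4478) = 1.1345

θ₁ = 1.3962, θ₂ = 1.1345, θ₃ = 1.1345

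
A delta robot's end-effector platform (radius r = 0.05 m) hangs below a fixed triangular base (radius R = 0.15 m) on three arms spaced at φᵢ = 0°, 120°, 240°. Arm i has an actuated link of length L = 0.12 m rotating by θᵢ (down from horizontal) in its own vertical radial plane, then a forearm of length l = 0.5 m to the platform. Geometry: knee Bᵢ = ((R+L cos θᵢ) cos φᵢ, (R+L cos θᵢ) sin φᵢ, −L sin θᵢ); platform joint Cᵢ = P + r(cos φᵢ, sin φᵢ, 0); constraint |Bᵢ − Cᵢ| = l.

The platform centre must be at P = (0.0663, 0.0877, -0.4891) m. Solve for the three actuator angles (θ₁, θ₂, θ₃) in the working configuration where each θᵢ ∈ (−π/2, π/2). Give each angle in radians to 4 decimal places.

θ₁ = 0.1748, θ₂ = 0.2620, θ₃ = 0.7855

φ1=0.0° → target in arm frame (0.0663, 0.0877)
  e−x'=0.0337;  (l²−L²−(e−x')²−y'²−z²)/2L = -0.0519
  γ=atan2(-0.4891,0.0337)=-1.5020;  ψ=arccos(-0.1058)=1.6768;  θ1=γ+ψ≈0.1748
φ2=120.0° → target in arm frame (0.0428, -0.1013)
  A cos θ + B sin θ = C:  0.0572·cos θ + -0.4891·sin θ = -0.0714
  γ=atan2(-0.4891,0.0572)=-1.4544;  ψ=arccos(-0.1451)=1.7164;  θ2=γ+ψ≈0.2620
rotate P by −φ3: (-0.1091, 0.0136, -0.4891)
  A cos θ + B sin θ = C:  0.2091·cos θ + -0.4891·sin θ = -0.1980
  θ3 = atan2(B,A) + arccos(C/0.5319) = 0.7855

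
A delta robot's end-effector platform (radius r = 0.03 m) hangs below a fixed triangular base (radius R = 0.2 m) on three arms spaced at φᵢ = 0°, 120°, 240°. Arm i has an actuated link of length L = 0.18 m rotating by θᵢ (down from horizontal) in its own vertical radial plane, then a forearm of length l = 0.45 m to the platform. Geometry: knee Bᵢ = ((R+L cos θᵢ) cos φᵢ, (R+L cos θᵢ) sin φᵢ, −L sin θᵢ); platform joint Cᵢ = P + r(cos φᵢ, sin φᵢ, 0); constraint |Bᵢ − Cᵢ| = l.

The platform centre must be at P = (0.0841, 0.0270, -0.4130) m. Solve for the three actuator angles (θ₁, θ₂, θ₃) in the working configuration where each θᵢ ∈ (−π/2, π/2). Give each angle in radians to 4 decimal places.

θ₁ = 0.2616, θ₂ = 0.6980, θ₃ = 0.8727

rotate P by −φ1: (0.0841, 0.0270, -0.4130)
  e−x'=0.0859;  (l²−L²−(e−x')²−y'²−z²)/2L = -0.0238
  γ=atan2(-0.4130,0.0859)=-1.3657;  ψ=arccos(-0.0565)=1.6273;  θ1=γ+ψ≈0.2616
arm 2 (φ=120.0°): x'=-0.0187, y'=-0.0863
  e−x'=0.1887;  (l²−L²−(e−x')²−y'²−z²)/2L = -0.1209
  θ2 = atan2(B,A) + arccos(C/0.4541) = 0.6980
rotate P by −φ3: (-0.0654, 0.0593, -0.4130)
  A=0.2354, B=-0.4130, C=(l²−L²−A²−y'²−z²)/(2L)=-0.1650
  γ=atan2(-0.4130,0.2354)=-1.0527;  ψ=arccos(-0.3472)=1.9254;  θ3=γ+ψ≈0.8727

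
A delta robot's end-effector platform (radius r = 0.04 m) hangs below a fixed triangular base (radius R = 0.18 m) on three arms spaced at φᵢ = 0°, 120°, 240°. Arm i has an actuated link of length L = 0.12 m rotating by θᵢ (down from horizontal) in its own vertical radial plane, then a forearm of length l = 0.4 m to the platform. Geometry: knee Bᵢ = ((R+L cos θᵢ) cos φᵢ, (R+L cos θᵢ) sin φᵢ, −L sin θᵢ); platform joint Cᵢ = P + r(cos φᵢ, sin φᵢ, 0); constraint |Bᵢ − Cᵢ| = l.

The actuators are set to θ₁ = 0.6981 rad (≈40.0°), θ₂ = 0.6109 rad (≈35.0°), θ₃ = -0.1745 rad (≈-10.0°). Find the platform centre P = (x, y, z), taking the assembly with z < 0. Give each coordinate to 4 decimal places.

arm 1 at φ=0.0°: e+L cos θ1 = 0.2319;  centre 1 = (0.2319, 0.0000, -0.0771)
centre 2 = (0.2383·cos120.0°, 0.2383·sin120.0°, -0.0688) = (-0.1191, 0.2064, -0.0688)
arm 3 at φ=240.0°: e+L cos θ3 = 0.2582;  centre 3 = (-0.1291, -0.2236, 0.0208)
subtract pairs → two planes through P
linear system: -0.7022x+0.4127y = 0.0018−0.0166z; -0.7220x+-0.4472y = 0.0073−0.1959z
Cramer: x(z) = -0.0063+0.1443z;  y(z) = -0.0063+0.2052z
sphere 1 gives Az²+Bz+C=0 with A=1.0629, B=0.0829, C=-0.0973;  B²−4AC=0.4205;  roots -0.3440, 0.2660;  negative root z = -0.3440
x = -0.0559, y = -0.0769

(-0.0559, -0.0769, -0.3440)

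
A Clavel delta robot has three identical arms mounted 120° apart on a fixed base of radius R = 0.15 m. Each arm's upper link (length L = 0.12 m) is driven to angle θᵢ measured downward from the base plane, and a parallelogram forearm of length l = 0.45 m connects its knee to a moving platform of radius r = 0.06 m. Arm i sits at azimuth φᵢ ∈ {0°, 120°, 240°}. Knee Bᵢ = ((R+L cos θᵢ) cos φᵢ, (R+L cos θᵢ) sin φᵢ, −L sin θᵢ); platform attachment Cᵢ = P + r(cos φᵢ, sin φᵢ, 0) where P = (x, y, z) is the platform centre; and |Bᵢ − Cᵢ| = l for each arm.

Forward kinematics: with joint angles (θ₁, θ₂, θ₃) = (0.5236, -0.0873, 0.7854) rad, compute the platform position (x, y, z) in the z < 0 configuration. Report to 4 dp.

(-0.0265, 0.1311, -0.4298)

S1 = (0.1939·cos0.0°, 0.1939·sin0.0°, -0.0600) = (0.1939, 0.0000, -0.0600)
φ2=120.0°: virtual centre (-0.1048, 0.1815, 0.0105), radius l
S3 = (0.1749·cos240.0°, 0.1749·sin240.0°, -0.0849) = (-0.0874, -0.1514, -0.0849)
eliminate P² terms by subtracting sphere 1 from 2 and 3
linear system: -0.5974x+0.3629y = 0.0028−0.1409z; -0.5627x+-0.3029y = -0.0034−-0.0497z
Cramer: x(z) = 0.0010+0.0640z;  y(z) = 0.0094-0.2830z
sphere 1 gives Az²+Bz+C=0 with A=1.0842, B=0.0900, C=-0.1616;  B²−4AC=0.7089;  roots -0.4298, 0.3468;  negative root z = -0.4298
x = -0.0265, y = 0.1311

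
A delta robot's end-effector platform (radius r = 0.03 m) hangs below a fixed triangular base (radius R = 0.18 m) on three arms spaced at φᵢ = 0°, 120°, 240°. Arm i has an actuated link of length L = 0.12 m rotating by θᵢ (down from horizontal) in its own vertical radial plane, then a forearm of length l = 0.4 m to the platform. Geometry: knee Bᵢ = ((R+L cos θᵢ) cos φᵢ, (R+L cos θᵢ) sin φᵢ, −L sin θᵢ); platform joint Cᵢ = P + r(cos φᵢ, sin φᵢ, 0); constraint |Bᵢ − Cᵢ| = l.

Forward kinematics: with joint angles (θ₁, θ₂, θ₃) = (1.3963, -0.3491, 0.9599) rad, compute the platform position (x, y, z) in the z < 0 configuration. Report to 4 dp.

arm 1 at φ=0.0°: ρ1 = 0.1708;  S1 = (0.1708, 0.0000, -0.1182)
arm 2 at φ=120.0°: ρ2 = 0.2628;  S2 = (-0.1314, 0.2276, 0.0410)
S3 = (0.2188·cos240.0°, 0.2188·sin240.0°, -0.0983) = (-0.1094, -0.1895, -0.0983)
eliminate P² terms by subtracting sphere 1 from 2 and 3
linear system: -0.6044x+0.4551y = 0.0276−0.3184z; -0.5605x+-0.3790y = 0.0144−0.0398z
Cramer: x(z) = -0.0351+0.2867z;  y(z) = 0.0139-0.3190z
into |P−S₁|² = l²: 1.1839z² + 0.1094z + -0.1034 = 0;  Δ = 0.5017;  z = -0.3453 or 0.2530 → z<0 root = -0.3453
x = -0.1341, y = 0.1241

(-0.1341, 0.1241, -0.3453)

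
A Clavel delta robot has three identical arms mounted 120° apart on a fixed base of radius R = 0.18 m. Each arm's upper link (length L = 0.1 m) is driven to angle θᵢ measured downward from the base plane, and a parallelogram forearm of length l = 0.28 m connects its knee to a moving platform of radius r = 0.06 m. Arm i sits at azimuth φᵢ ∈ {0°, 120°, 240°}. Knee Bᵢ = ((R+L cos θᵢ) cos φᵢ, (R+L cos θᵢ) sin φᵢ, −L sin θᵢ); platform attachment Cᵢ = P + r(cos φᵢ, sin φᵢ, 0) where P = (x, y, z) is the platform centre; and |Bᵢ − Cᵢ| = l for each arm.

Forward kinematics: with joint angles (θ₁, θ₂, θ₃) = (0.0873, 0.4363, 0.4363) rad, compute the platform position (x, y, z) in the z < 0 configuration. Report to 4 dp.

(0.0250, 0.0000, -0.2100)

arm 1 at φ=0.0°: (R−r)+L cos θ1 = 0.2196;  O1 = (0.2196, 0.0000, -0.0087)
arm 2 at φ=120.0°: (R−r)+L cos θ2 = 0.2106;  O2 = (-0.1053, 0.1824, -0.0423)
arm 3 at φ=240.0°: (R−r)+L cos θ3 = 0.2106;  O3 = (-0.1053, -0.1824, -0.0423)
subtract pairs → two planes through P
plane₁₂: -0.6499x+0.3648y+-0.0671z = -0.0022
Cramer: x(z) = 0.0033-0.1032z;  y(z) = 0.0000+0.0000z
into |P−O₁|² = l²: 1.0107z² + 0.0621z + -0.0315 = 0;  Δ = 0.1314;  z = -0.2100 or 0.1486 → z<0 root = -0.2100
x = 0.0250, y = 0.0000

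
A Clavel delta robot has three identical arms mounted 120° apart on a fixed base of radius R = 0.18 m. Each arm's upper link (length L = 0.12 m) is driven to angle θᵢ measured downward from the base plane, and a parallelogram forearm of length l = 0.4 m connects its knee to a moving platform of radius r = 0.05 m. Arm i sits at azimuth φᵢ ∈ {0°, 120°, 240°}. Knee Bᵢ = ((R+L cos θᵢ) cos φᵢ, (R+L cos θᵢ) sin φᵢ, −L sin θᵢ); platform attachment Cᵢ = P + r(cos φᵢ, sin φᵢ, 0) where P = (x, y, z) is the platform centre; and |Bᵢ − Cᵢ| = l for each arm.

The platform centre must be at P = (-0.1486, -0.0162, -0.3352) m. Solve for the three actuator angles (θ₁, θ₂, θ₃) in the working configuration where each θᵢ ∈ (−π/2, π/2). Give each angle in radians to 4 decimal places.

θ₁ = 1.1343, θ₂ = 0.0872, θ₃ = -0.0871

φ1=0.0° → target in arm frame (-0.1486, -0.0162)
  A cos θ + B sin θ = C:  0.2786·cos θ + -0.3352·sin θ = -0.1860
  √(A²+B²)=0.4359;  θ1 = -0.8774+2.0117 ≈ 1.1343
φ2=120.0° → target in arm frame (0.0603, 0.1368)
  A cos θ + B sin θ = C:  0.0697·cos θ + -0.3352·sin θ = 0.0403
  γ=atan2(-0.3352,0.0697)=-1.3657;  ψ=arccos(0.1176)=1.4529;  θ2=γ+ψ≈0.0872
φ3=240.0° → target in arm frame (0.0883, -0.1206)
  A cos θ + B sin θ = C:  0.0417·cos θ + -0.3352·sin θ = 0.0707
  √(A²+B²)=0.3378;  θ3 = -1.4471+1.3600 ≈ -0.0871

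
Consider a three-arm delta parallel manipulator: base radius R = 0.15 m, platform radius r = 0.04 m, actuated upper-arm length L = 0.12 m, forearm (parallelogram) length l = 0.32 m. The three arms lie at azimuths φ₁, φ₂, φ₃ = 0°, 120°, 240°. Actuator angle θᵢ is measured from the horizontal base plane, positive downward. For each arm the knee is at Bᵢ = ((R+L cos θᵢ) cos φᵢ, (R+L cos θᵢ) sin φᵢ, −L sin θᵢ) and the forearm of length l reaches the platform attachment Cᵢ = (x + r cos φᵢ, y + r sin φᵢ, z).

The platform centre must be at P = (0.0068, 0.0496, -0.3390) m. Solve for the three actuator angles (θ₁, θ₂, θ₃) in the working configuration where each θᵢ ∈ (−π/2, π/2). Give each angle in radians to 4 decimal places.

θ₁ = 0.7856, θ₂ = 0.6110, θ₃ = 1.0476

φ1=0.0° → target in arm frame (0.0068, 0.0496)
  A cos θ + B sin θ = C:  0.1032·cos θ + -0.3390·sin θ = -0.1668
  γ=atan2(-0.3390,0.1032)=-1.2753;  ψ=arccos(-0.4707)=2.0609;  θ1=γ+ψ≈0.7856
rotate P by −φ2: (0.0396, -0.0307, -0.3390)
  A=0.0704, B=-0.3390, C=(l²−L²−A²−y'²−z²)/(2L)=-0.1368
  √(A²+B²)=0.3462;  θ2 = -1.3659+1.9769 ≈ 0.6110
rotate P by −φ3: (-0.0464, -0.0189, -0.3390)
  A=0.1564, B=-0.3390, C=(l²−L²−A²−y'²−z²)/(2L)=-0.2155
  √(A²+B²)=0.3733;  θ3 = -1.1386+2.1862 ≈ 1.0476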